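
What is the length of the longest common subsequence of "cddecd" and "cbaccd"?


LCS of "cddecd" and "cbaccd"
DP table:
           c    b    a    c    c    d
      0    0    0    0    0    0    0
  c   0    1    1    1    1    1    1
  d   0    1    1    1    1    1    2
  d   0    1    1    1    1    1    2
  e   0    1    1    1    1    1    2
  c   0    1    1    1    2    2    2
  d   0    1    1    1    2    2    3
LCS length = dp[6][6] = 3

3


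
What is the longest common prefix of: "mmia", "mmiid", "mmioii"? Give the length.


Words: mmia, mmiid, mmioii
  Position 0: all 'm' => match
  Position 1: all 'm' => match
  Position 2: all 'i' => match
  Position 3: ('a', 'i', 'o') => mismatch, stop
LCP = "mmi" (length 3)

3


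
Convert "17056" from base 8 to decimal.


Input: "17056" in base 8
Positional expansion:
  Digit '1' (value 1) x 8^4 = 4096
  Digit '7' (value 7) x 8^3 = 3584
  Digit '0' (value 0) x 8^2 = 0
  Digit '5' (value 5) x 8^1 = 40
  Digit '6' (value 6) x 8^0 = 6
Sum = 7726

7726


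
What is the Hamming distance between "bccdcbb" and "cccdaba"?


Comparing "bccdcbb" and "cccdaba" position by position:
  Position 0: 'b' vs 'c' => differ
  Position 1: 'c' vs 'c' => same
  Position 2: 'c' vs 'c' => same
  Position 3: 'd' vs 'd' => same
  Position 4: 'c' vs 'a' => differ
  Position 5: 'b' vs 'b' => same
  Position 6: 'b' vs 'a' => differ
Total differences (Hamming distance): 3

3


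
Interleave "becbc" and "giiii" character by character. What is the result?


Interleaving "becbc" and "giiii":
  Position 0: 'b' from first, 'g' from second => "bg"
  Position 1: 'e' from first, 'i' from second => "ei"
  Position 2: 'c' from first, 'i' from second => "ci"
  Position 3: 'b' from first, 'i' from second => "bi"
  Position 4: 'c' from first, 'i' from second => "ci"
Result: bgeicibici

bgeicibici


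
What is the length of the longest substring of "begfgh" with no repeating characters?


Input: "begfgh"
Sliding window (track last position of each char):
  Position 0 ('b'): window [0,0] length 1 -- new best
  Position 1 ('e'): window [0,1] length 2 -- new best
  Position 2 ('g'): window [0,2] length 3 -- new best
  Position 3 ('f'): window [0,3] length 4 -- new best
  Position 4 ('g'): repeat (last at 2), move window start to 3
  Position 4 ('g'): window [3,4] length 2
  Position 5 ('h'): window [3,5] length 3
Longest substring with no repeats: "begf" with length 4

4


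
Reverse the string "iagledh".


Input: iagledh
Reading characters right to left:
  Position 6: 'h'
  Position 5: 'd'
  Position 4: 'e'
  Position 3: 'l'
  Position 2: 'g'
  Position 1: 'a'
  Position 0: 'i'
Reversed: hdelgai

hdelgai


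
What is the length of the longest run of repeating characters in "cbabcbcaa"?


Input: "cbabcbcaa"
Scanning for longest run:
  Position 1 ('b'): new char, reset run to 1
  Position 2 ('a'): new char, reset run to 1
  Position 3 ('b'): new char, reset run to 1
  Position 4 ('c'): new char, reset run to 1
  Position 5 ('b'): new char, reset run to 1
  Position 6 ('c'): new char, reset run to 1
  Position 7 ('a'): new char, reset run to 1
  Position 8 ('a'): continues run of 'a', length=2
Longest run: 'a' with length 2

2


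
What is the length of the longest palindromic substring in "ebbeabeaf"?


Input: "ebbeabeaf"
Checking substrings for palindromes:
  [0:4] "ebbe" (len 4) => palindrome
  [1:3] "bb" (len 2) => palindrome
Longest palindromic substring: "ebbe" with length 4

4


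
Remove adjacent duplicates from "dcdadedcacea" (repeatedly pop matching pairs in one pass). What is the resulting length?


Input: dcdadedcacea
Stack-based adjacent duplicate removal:
  Read 'd': push. Stack: d
  Read 'c': push. Stack: dc
  Read 'd': push. Stack: dcd
  Read 'a': push. Stack: dcda
  Read 'd': push. Stack: dcdad
  Read 'e': push. Stack: dcdade
  Read 'd': push. Stack: dcdaded
  Read 'c': push. Stack: dcdadedc
  Read 'a': push. Stack: dcdadedca
  Read 'c': push. Stack: dcdadedcac
  Read 'e': push. Stack: dcdadedcace
  Read 'a': push. Stack: dcdadedcacea
Final stack: "dcdadedcacea" (length 12)

12


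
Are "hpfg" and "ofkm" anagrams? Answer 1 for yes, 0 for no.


Strings: "hpfg", "ofkm"
Sorted first:  fghp
Sorted second: fkmo
Differ at position 1: 'g' vs 'k' => not anagrams

0


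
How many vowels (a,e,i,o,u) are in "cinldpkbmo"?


Input: cinldpkbmo
Checking each character:
  'c' at position 0: consonant
  'i' at position 1: vowel (running total: 1)
  'n' at position 2: consonant
  'l' at position 3: consonant
  'd' at position 4: consonant
  'p' at position 5: consonant
  'k' at position 6: consonant
  'b' at position 7: consonant
  'm' at position 8: consonant
  'o' at position 9: vowel (running total: 2)
Total vowels: 2

2


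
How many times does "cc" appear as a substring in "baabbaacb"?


Searching for "cc" in "baabbaacb"
Scanning each position:
  Position 0: "ba" => no
  Position 1: "aa" => no
  Position 2: "ab" => no
  Position 3: "bb" => no
  Position 4: "ba" => no
  Position 5: "aa" => no
  Position 6: "ac" => no
  Position 7: "cb" => no
Total occurrences: 0

0


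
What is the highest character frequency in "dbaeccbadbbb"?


Input: dbaeccbadbbb
Character counts:
  'a': 2
  'b': 5
  'c': 2
  'd': 2
  'e': 1
Maximum frequency: 5

5


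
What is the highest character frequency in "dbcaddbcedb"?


Input: dbcaddbcedb
Character counts:
  'a': 1
  'b': 3
  'c': 2
  'd': 4
  'e': 1
Maximum frequency: 4

4


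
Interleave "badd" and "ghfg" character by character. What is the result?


Interleaving "badd" and "ghfg":
  Position 0: 'b' from first, 'g' from second => "bg"
  Position 1: 'a' from first, 'h' from second => "ah"
  Position 2: 'd' from first, 'f' from second => "df"
  Position 3: 'd' from first, 'g' from second => "dg"
Result: bgahdfdg

bgahdfdg


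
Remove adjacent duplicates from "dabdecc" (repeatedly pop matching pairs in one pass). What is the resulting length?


Input: dabdecc
Stack-based adjacent duplicate removal:
  Read 'd': push. Stack: d
  Read 'a': push. Stack: da
  Read 'b': push. Stack: dab
  Read 'd': push. Stack: dabd
  Read 'e': push. Stack: dabde
  Read 'c': push. Stack: dabdec
  Read 'c': matches stack top 'c' => pop. Stack: dabde
Final stack: "dabde" (length 5)

5


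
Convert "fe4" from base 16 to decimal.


Input: "fe4" in base 16
Positional expansion:
  Digit 'f' (value 15) x 16^2 = 3840
  Digit 'e' (value 14) x 16^1 = 224
  Digit '4' (value 4) x 16^0 = 4
Sum = 4068

4068


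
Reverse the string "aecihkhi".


Input: aecihkhi
Reading characters right to left:
  Position 7: 'i'
  Position 6: 'h'
  Position 5: 'k'
  Position 4: 'h'
  Position 3: 'i'
  Position 2: 'c'
  Position 1: 'e'
  Position 0: 'a'
Reversed: ihkhicea

ihkhicea


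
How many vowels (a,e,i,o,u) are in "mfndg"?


Input: mfndg
Checking each character:
  'm' at position 0: consonant
  'f' at position 1: consonant
  'n' at position 2: consonant
  'd' at position 3: consonant
  'g' at position 4: consonant
Total vowels: 0

0


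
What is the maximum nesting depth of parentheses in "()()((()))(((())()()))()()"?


Input: "()()((()))(((())()()))()()"
Tracking depth:
  Position 0 '(': depth becomes 1
  Position 1 ')': depth becomes 0
  Position 2 '(': depth becomes 1
  Position 3 ')': depth becomes 0
  Position 4 '(': depth becomes 1
  Position 5 '(': depth becomes 2
  Position 6 '(': depth becomes 3
  Position 7 ')': depth becomes 2
  Position 8 ')': depth becomes 1
  Position 9 ')': depth becomes 0
  Position 10 '(': depth becomes 1
  Position 11 '(': depth becomes 2
  Position 12 '(': depth becomes 3
  Position 13 '(': depth becomes 4
  Position 14 ')': depth becomes 3
  Position 15 ')': depth becomes 2
  Position 16 '(': depth becomes 3
  Position 17 ')': depth becomes 2
  Position 18 '(': depth becomes 3
  Position 19 ')': depth becomes 2
  Position 20 ')': depth becomes 1
  Position 21 ')': depth becomes 0
  Position 22 '(': depth becomes 1
  Position 23 ')': depth becomes 0
  Position 24 '(': depth becomes 1
  Position 25 ')': depth becomes 0
Maximum depth reached: 4

4


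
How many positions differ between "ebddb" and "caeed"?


Comparing "ebddb" and "caeed" position by position:
  Position 0: 'e' vs 'c' => DIFFER
  Position 1: 'b' vs 'a' => DIFFER
  Position 2: 'd' vs 'e' => DIFFER
  Position 3: 'd' vs 'e' => DIFFER
  Position 4: 'b' vs 'd' => DIFFER
Positions that differ: 5

5


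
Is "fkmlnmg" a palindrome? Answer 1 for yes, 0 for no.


Input: fkmlnmg
Reversed: gmnlmkf
  Compare pos 0 ('f') with pos 6 ('g'): MISMATCH
  Compare pos 1 ('k') with pos 5 ('m'): MISMATCH
  Compare pos 2 ('m') with pos 4 ('n'): MISMATCH
Result: not a palindrome

0


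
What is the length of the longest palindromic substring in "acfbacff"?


Input: "acfbacff"
Checking substrings for palindromes:
  [6:8] "ff" (len 2) => palindrome
Longest palindromic substring: "ff" with length 2

2


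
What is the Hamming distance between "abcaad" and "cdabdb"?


Comparing "abcaad" and "cdabdb" position by position:
  Position 0: 'a' vs 'c' => differ
  Position 1: 'b' vs 'd' => differ
  Position 2: 'c' vs 'a' => differ
  Position 3: 'a' vs 'b' => differ
  Position 4: 'a' vs 'd' => differ
  Position 5: 'd' vs 'b' => differ
Total differences (Hamming distance): 6

6


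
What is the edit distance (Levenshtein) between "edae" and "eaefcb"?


Computing edit distance: "edae" -> "eaefcb"
DP table:
           e    a    e    f    c    b
      0    1    2    3    4    5    6
  e   1    0    1    2    3    4    5
  d   2    1    1    2    3    4    5
  a   3    2    1    2    3    4    5
  e   4    3    2    1    2    3    4
Edit distance = dp[4][6] = 4

4


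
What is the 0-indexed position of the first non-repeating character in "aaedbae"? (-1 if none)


Input: aaedbae
Character frequencies:
  'a': 3
  'b': 1
  'd': 1
  'e': 2
Scanning left to right for freq == 1:
  Position 0 ('a'): freq=3, skip
  Position 1 ('a'): freq=3, skip
  Position 2 ('e'): freq=2, skip
  Position 3 ('d'): unique! => answer = 3

3


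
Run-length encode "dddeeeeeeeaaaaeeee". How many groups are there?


Input: dddeeeeeeeaaaaeeee
Scanning for consecutive runs:
  Group 1: 'd' x 3 (positions 0-2)
  Group 2: 'e' x 7 (positions 3-9)
  Group 3: 'a' x 4 (positions 10-13)
  Group 4: 'e' x 4 (positions 14-17)
Total groups: 4

4


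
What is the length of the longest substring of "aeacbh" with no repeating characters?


Input: "aeacbh"
Sliding window (track last position of each char):
  Position 0 ('a'): window [0,0] length 1 -- new best
  Position 1 ('e'): window [0,1] length 2 -- new best
  Position 2 ('a'): repeat (last at 0), move window start to 1
  Position 2 ('a'): window [1,2] length 2
  Position 3 ('c'): window [1,3] length 3 -- new best
  Position 4 ('b'): window [1,4] length 4 -- new best
  Position 5 ('h'): window [1,5] length 5 -- new best
Longest substring with no repeats: "eacbh" with length 5

5


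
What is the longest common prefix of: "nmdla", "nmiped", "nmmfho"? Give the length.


Words: nmdla, nmiped, nmmfho
  Position 0: all 'n' => match
  Position 1: all 'm' => match
  Position 2: ('d', 'i', 'm') => mismatch, stop
LCP = "nm" (length 2)

2


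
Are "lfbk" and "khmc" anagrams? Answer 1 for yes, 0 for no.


Strings: "lfbk", "khmc"
Sorted first:  bfkl
Sorted second: chkm
Differ at position 0: 'b' vs 'c' => not anagrams

0


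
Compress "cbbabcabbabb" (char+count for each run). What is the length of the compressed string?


Input: cbbabcabbabb
Runs:
  'c' x 1 => "c1"
  'b' x 2 => "b2"
  'a' x 1 => "a1"
  'b' x 1 => "b1"
  'c' x 1 => "c1"
  'a' x 1 => "a1"
  'b' x 2 => "b2"
  'a' x 1 => "a1"
  'b' x 2 => "b2"
Compressed: "c1b2a1b1c1a1b2a1b2"
Compressed length: 18

18


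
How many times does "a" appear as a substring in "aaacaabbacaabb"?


Searching for "a" in "aaacaabbacaabb"
Scanning each position:
  Position 0: "a" => MATCH
  Position 1: "a" => MATCH
  Position 2: "a" => MATCH
  Position 3: "c" => no
  Position 4: "a" => MATCH
  Position 5: "a" => MATCH
  Position 6: "b" => no
  Position 7: "b" => no
  Position 8: "a" => MATCH
  Position 9: "c" => no
  Position 10: "a" => MATCH
  Position 11: "a" => MATCH
  Position 12: "b" => no
  Position 13: "b" => no
Total occurrences: 8

8


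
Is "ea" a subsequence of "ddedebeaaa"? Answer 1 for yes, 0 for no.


Check if "ea" is a subsequence of "ddedebeaaa"
Greedy scan:
  Position 0 ('d'): no match needed
  Position 1 ('d'): no match needed
  Position 2 ('e'): matches sub[0] = 'e'
  Position 3 ('d'): no match needed
  Position 4 ('e'): no match needed
  Position 5 ('b'): no match needed
  Position 6 ('e'): no match needed
  Position 7 ('a'): matches sub[1] = 'a'
  Position 8 ('a'): no match needed
  Position 9 ('a'): no match needed
All 2 characters matched => is a subsequence

1


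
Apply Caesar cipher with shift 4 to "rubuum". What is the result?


Caesar cipher: shift "rubuum" by 4
  'r' (pos 17) + 4 = pos 21 = 'v'
  'u' (pos 20) + 4 = pos 24 = 'y'
  'b' (pos 1) + 4 = pos 5 = 'f'
  'u' (pos 20) + 4 = pos 24 = 'y'
  'u' (pos 20) + 4 = pos 24 = 'y'
  'm' (pos 12) + 4 = pos 16 = 'q'
Result: vyfyyq

vyfyyq


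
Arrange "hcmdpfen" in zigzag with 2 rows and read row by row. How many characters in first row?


Zigzag "hcmdpfen" into 2 rows:
Placing characters:
  'h' => row 0
  'c' => row 1
  'm' => row 0
  'd' => row 1
  'p' => row 0
  'f' => row 1
  'e' => row 0
  'n' => row 1
Rows:
  Row 0: "hmpe"
  Row 1: "cdfn"
First row length: 4

4


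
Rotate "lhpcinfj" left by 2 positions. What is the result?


Input: "lhpcinfj", rotate left by 2
First 2 characters: "lh"
Remaining characters: "pcinfj"
Concatenate remaining + first: "pcinfj" + "lh" = "pcinfjlh"

pcinfjlh


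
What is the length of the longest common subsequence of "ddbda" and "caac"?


LCS of "ddbda" and "caac"
DP table:
           c    a    a    c
      0    0    0    0    0
  d   0    0    0    0    0
  d   0    0    0    0    0
  b   0    0    0    0    0
  d   0    0    0    0    0
  a   0    0    1    1    1
LCS length = dp[5][4] = 1

1


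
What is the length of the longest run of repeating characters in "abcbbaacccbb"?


Input: "abcbbaacccbb"
Scanning for longest run:
  Position 1 ('b'): new char, reset run to 1
  Position 2 ('c'): new char, reset run to 1
  Position 3 ('b'): new char, reset run to 1
  Position 4 ('b'): continues run of 'b', length=2
  Position 5 ('a'): new char, reset run to 1
  Position 6 ('a'): continues run of 'a', length=2
  Position 7 ('c'): new char, reset run to 1
  Position 8 ('c'): continues run of 'c', length=2
  Position 9 ('c'): continues run of 'c', length=3
  Position 10 ('b'): new char, reset run to 1
  Position 11 ('b'): continues run of 'b', length=2
Longest run: 'c' with length 3

3


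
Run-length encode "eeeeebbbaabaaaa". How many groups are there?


Input: eeeeebbbaabaaaa
Scanning for consecutive runs:
  Group 1: 'e' x 5 (positions 0-4)
  Group 2: 'b' x 3 (positions 5-7)
  Group 3: 'a' x 2 (positions 8-9)
  Group 4: 'b' x 1 (positions 10-10)
  Group 5: 'a' x 4 (positions 11-14)
Total groups: 5

5


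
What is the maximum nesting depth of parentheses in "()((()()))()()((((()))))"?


Input: "()((()()))()()((((()))))"
Tracking depth:
  Position 0 '(': depth becomes 1
  Position 1 ')': depth becomes 0
  Position 2 '(': depth becomes 1
  Position 3 '(': depth becomes 2
  Position 4 '(': depth becomes 3
  Position 5 ')': depth becomes 2
  Position 6 '(': depth becomes 3
  Position 7 ')': depth becomes 2
  Position 8 ')': depth becomes 1
  Position 9 ')': depth becomes 0
  Position 10 '(': depth becomes 1
  Position 11 ')': depth becomes 0
  Position 12 '(': depth becomes 1
  Position 13 ')': depth becomes 0
  Position 14 '(': depth becomes 1
  Position 15 '(': depth becomes 2
  Position 16 '(': depth becomes 3
  Position 17 '(': depth becomes 4
  Position 18 '(': depth becomes 5
  Position 19 ')': depth becomes 4
  Position 20 ')': depth becomes 3
  Position 21 ')': depth becomes 2
  Position 22 ')': depth becomes 1
  Position 23 ')': depth becomes 0
Maximum depth reached: 5

5


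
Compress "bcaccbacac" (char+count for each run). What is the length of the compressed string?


Input: bcaccbacac
Runs:
  'b' x 1 => "b1"
  'c' x 1 => "c1"
  'a' x 1 => "a1"
  'c' x 2 => "c2"
  'b' x 1 => "b1"
  'a' x 1 => "a1"
  'c' x 1 => "c1"
  'a' x 1 => "a1"
  'c' x 1 => "c1"
Compressed: "b1c1a1c2b1a1c1a1c1"
Compressed length: 18

18


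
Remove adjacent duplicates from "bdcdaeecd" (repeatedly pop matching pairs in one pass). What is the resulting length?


Input: bdcdaeecd
Stack-based adjacent duplicate removal:
  Read 'b': push. Stack: b
  Read 'd': push. Stack: bd
  Read 'c': push. Stack: bdc
  Read 'd': push. Stack: bdcd
  Read 'a': push. Stack: bdcda
  Read 'e': push. Stack: bdcdae
  Read 'e': matches stack top 'e' => pop. Stack: bdcda
  Read 'c': push. Stack: bdcdac
  Read 'd': push. Stack: bdcdacd
Final stack: "bdcdacd" (length 7)

7


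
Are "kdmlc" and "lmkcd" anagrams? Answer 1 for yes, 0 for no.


Strings: "kdmlc", "lmkcd"
Sorted first:  cdklm
Sorted second: cdklm
Sorted forms match => anagrams

1


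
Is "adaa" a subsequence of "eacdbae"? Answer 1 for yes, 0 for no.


Check if "adaa" is a subsequence of "eacdbae"
Greedy scan:
  Position 0 ('e'): no match needed
  Position 1 ('a'): matches sub[0] = 'a'
  Position 2 ('c'): no match needed
  Position 3 ('d'): matches sub[1] = 'd'
  Position 4 ('b'): no match needed
  Position 5 ('a'): matches sub[2] = 'a'
  Position 6 ('e'): no match needed
Only matched 3/4 characters => not a subsequence

0


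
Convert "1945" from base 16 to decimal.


Input: "1945" in base 16
Positional expansion:
  Digit '1' (value 1) x 16^3 = 4096
  Digit '9' (value 9) x 16^2 = 2304
  Digit '4' (value 4) x 16^1 = 64
  Digit '5' (value 5) x 16^0 = 5
Sum = 6469

6469


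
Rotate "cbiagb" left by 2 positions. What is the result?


Input: "cbiagb", rotate left by 2
First 2 characters: "cb"
Remaining characters: "iagb"
Concatenate remaining + first: "iagb" + "cb" = "iagbcb"

iagbcb


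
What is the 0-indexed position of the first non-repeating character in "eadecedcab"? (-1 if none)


Input: eadecedcab
Character frequencies:
  'a': 2
  'b': 1
  'c': 2
  'd': 2
  'e': 3
Scanning left to right for freq == 1:
  Position 0 ('e'): freq=3, skip
  Position 1 ('a'): freq=2, skip
  Position 2 ('d'): freq=2, skip
  Position 3 ('e'): freq=3, skip
  Position 4 ('c'): freq=2, skip
  Position 5 ('e'): freq=3, skip
  Position 6 ('d'): freq=2, skip
  Position 7 ('c'): freq=2, skip
  Position 8 ('a'): freq=2, skip
  Position 9 ('b'): unique! => answer = 9

9


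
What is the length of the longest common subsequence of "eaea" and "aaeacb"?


LCS of "eaea" and "aaeacb"
DP table:
           a    a    e    a    c    b
      0    0    0    0    0    0    0
  e   0    0    0    1    1    1    1
  a   0    1    1    1    2    2    2
  e   0    1    1    2    2    2    2
  a   0    1    2    2    3    3    3
LCS length = dp[4][6] = 3

3


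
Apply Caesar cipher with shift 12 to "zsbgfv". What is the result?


Caesar cipher: shift "zsbgfv" by 12
  'z' (pos 25) + 12 = pos 11 = 'l'
  's' (pos 18) + 12 = pos 4 = 'e'
  'b' (pos 1) + 12 = pos 13 = 'n'
  'g' (pos 6) + 12 = pos 18 = 's'
  'f' (pos 5) + 12 = pos 17 = 'r'
  'v' (pos 21) + 12 = pos 7 = 'h'
Result: lensrh

lensrh


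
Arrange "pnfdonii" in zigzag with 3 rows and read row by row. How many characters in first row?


Zigzag "pnfdonii" into 3 rows:
Placing characters:
  'p' => row 0
  'n' => row 1
  'f' => row 2
  'd' => row 1
  'o' => row 0
  'n' => row 1
  'i' => row 2
  'i' => row 1
Rows:
  Row 0: "po"
  Row 1: "ndni"
  Row 2: "fi"
First row length: 2

2


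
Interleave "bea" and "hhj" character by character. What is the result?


Interleaving "bea" and "hhj":
  Position 0: 'b' from first, 'h' from second => "bh"
  Position 1: 'e' from first, 'h' from second => "eh"
  Position 2: 'a' from first, 'j' from second => "aj"
Result: bhehaj

bhehaj


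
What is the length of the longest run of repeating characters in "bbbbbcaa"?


Input: "bbbbbcaa"
Scanning for longest run:
  Position 1 ('b'): continues run of 'b', length=2
  Position 2 ('b'): continues run of 'b', length=3
  Position 3 ('b'): continues run of 'b', length=4
  Position 4 ('b'): continues run of 'b', length=5
  Position 5 ('c'): new char, reset run to 1
  Position 6 ('a'): new char, reset run to 1
  Position 7 ('a'): continues run of 'a', length=2
Longest run: 'b' with length 5

5


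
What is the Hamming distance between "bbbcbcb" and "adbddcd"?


Comparing "bbbcbcb" and "adbddcd" position by position:
  Position 0: 'b' vs 'a' => differ
  Position 1: 'b' vs 'd' => differ
  Position 2: 'b' vs 'b' => same
  Position 3: 'c' vs 'd' => differ
  Position 4: 'b' vs 'd' => differ
  Position 5: 'c' vs 'c' => same
  Position 6: 'b' vs 'd' => differ
Total differences (Hamming distance): 5

5


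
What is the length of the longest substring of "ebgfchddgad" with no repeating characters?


Input: "ebgfchddgad"
Sliding window (track last position of each char):
  Position 0 ('e'): window [0,0] length 1 -- new best
  Position 1 ('b'): window [0,1] length 2 -- new best
  Position 2 ('g'): window [0,2] length 3 -- new best
  Position 3 ('f'): window [0,3] length 4 -- new best
  Position 4 ('c'): window [0,4] length 5 -- new best
  Position 5 ('h'): window [0,5] length 6 -- new best
  Position 6 ('d'): window [0,6] length 7 -- new best
  Position 7 ('d'): repeat (last at 6), move window start to 7
  Position 7 ('d'): window [7,7] length 1
  Position 8 ('g'): window [7,8] length 2
  Position 9 ('a'): window [7,9] length 3
  Position 10 ('d'): repeat (last at 7), move window start to 8
  Position 10 ('d'): window [8,10] length 3
Longest substring with no repeats: "ebgfchd" with length 7

7


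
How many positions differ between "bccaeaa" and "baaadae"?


Comparing "bccaeaa" and "baaadae" position by position:
  Position 0: 'b' vs 'b' => same
  Position 1: 'c' vs 'a' => DIFFER
  Position 2: 'c' vs 'a' => DIFFER
  Position 3: 'a' vs 'a' => same
  Position 4: 'e' vs 'd' => DIFFER
  Position 5: 'a' vs 'a' => same
  Position 6: 'a' vs 'e' => DIFFER
Positions that differ: 4

4


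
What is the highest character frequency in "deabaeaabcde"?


Input: deabaeaabcde
Character counts:
  'a': 4
  'b': 2
  'c': 1
  'd': 2
  'e': 3
Maximum frequency: 4

4


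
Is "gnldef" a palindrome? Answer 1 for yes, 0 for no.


Input: gnldef
Reversed: fedlng
  Compare pos 0 ('g') with pos 5 ('f'): MISMATCH
  Compare pos 1 ('n') with pos 4 ('e'): MISMATCH
  Compare pos 2 ('l') with pos 3 ('d'): MISMATCH
Result: not a palindrome

0


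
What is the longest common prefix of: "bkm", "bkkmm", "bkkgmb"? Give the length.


Words: bkm, bkkmm, bkkgmb
  Position 0: all 'b' => match
  Position 1: all 'k' => match
  Position 2: ('m', 'k', 'k') => mismatch, stop
LCP = "bk" (length 2)

2


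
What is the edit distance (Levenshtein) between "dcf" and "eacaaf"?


Computing edit distance: "dcf" -> "eacaaf"
DP table:
           e    a    c    a    a    f
      0    1    2    3    4    5    6
  d   1    1    2    3    4    5    6
  c   2    2    2    2    3    4    5
  f   3    3    3    3    3    4    4
Edit distance = dp[3][6] = 4

4


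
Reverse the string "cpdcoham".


Input: cpdcoham
Reading characters right to left:
  Position 7: 'm'
  Position 6: 'a'
  Position 5: 'h'
  Position 4: 'o'
  Position 3: 'c'
  Position 2: 'd'
  Position 1: 'p'
  Position 0: 'c'
Reversed: mahocdpc

mahocdpc


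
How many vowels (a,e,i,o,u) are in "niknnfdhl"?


Input: niknnfdhl
Checking each character:
  'n' at position 0: consonant
  'i' at position 1: vowel (running total: 1)
  'k' at position 2: consonant
  'n' at position 3: consonant
  'n' at position 4: consonant
  'f' at position 5: consonant
  'd' at position 6: consonant
  'h' at position 7: consonant
  'l' at position 8: consonant
Total vowels: 1

1


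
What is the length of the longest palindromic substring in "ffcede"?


Input: "ffcede"
Checking substrings for palindromes:
  [3:6] "ede" (len 3) => palindrome
  [0:2] "ff" (len 2) => palindrome
Longest palindromic substring: "ede" with length 3

3


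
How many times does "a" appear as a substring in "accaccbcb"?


Searching for "a" in "accaccbcb"
Scanning each position:
  Position 0: "a" => MATCH
  Position 1: "c" => no
  Position 2: "c" => no
  Position 3: "a" => MATCH
  Position 4: "c" => no
  Position 5: "c" => no
  Position 6: "b" => no
  Position 7: "c" => no
  Position 8: "b" => no
Total occurrences: 2

2


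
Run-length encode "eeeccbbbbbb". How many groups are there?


Input: eeeccbbbbbb
Scanning for consecutive runs:
  Group 1: 'e' x 3 (positions 0-2)
  Group 2: 'c' x 2 (positions 3-4)
  Group 3: 'b' x 6 (positions 5-10)
Total groups: 3

3


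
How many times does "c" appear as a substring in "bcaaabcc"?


Searching for "c" in "bcaaabcc"
Scanning each position:
  Position 0: "b" => no
  Position 1: "c" => MATCH
  Position 2: "a" => no
  Position 3: "a" => no
  Position 4: "a" => no
  Position 5: "b" => no
  Position 6: "c" => MATCH
  Position 7: "c" => MATCH
Total occurrences: 3

3


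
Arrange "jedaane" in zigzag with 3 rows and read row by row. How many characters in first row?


Zigzag "jedaane" into 3 rows:
Placing characters:
  'j' => row 0
  'e' => row 1
  'd' => row 2
  'a' => row 1
  'a' => row 0
  'n' => row 1
  'e' => row 2
Rows:
  Row 0: "ja"
  Row 1: "ean"
  Row 2: "de"
First row length: 2

2


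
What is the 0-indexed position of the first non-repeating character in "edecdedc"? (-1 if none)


Input: edecdedc
Character frequencies:
  'c': 2
  'd': 3
  'e': 3
Scanning left to right for freq == 1:
  Position 0 ('e'): freq=3, skip
  Position 1 ('d'): freq=3, skip
  Position 2 ('e'): freq=3, skip
  Position 3 ('c'): freq=2, skip
  Position 4 ('d'): freq=3, skip
  Position 5 ('e'): freq=3, skip
  Position 6 ('d'): freq=3, skip
  Position 7 ('c'): freq=2, skip
  No unique character found => answer = -1

-1


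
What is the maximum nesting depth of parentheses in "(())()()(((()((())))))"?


Input: "(())()()(((()((())))))"
Tracking depth:
  Position 0 '(': depth becomes 1
  Position 1 '(': depth becomes 2
  Position 2 ')': depth becomes 1
  Position 3 ')': depth becomes 0
  Position 4 '(': depth becomes 1
  Position 5 ')': depth becomes 0
  Position 6 '(': depth becomes 1
  Position 7 ')': depth becomes 0
  Position 8 '(': depth becomes 1
  Position 9 '(': depth becomes 2
  Position 10 '(': depth becomes 3
  Position 11 '(': depth becomes 4
  Position 12 ')': depth becomes 3
  Position 13 '(': depth becomes 4
  Position 14 '(': depth becomes 5
  Position 15 '(': depth becomes 6
  Position 16 ')': depth becomes 5
  Position 17 ')': depth becomes 4
  Position 18 ')': depth becomes 3
  Position 19 ')': depth becomes 2
  Position 20 ')': depth becomes 1
  Position 21 ')': depth becomes 0
Maximum depth reached: 6

6


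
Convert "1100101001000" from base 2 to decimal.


Input: "1100101001000" in base 2
Positional expansion:
  Digit '1' (value 1) x 2^12 = 4096
  Digit '1' (value 1) x 2^11 = 2048
  Digit '0' (value 0) x 2^10 = 0
  Digit '0' (value 0) x 2^9 = 0
  Digit '1' (value 1) x 2^8 = 256
  Digit '0' (value 0) x 2^7 = 0
  Digit '1' (value 1) x 2^6 = 64
  Digit '0' (value 0) x 2^5 = 0
  Digit '0' (value 0) x 2^4 = 0
  Digit '1' (value 1) x 2^3 = 8
  Digit '0' (value 0) x 2^2 = 0
  Digit '0' (value 0) x 2^1 = 0
  Digit '0' (value 0) x 2^0 = 0
Sum = 6472

6472


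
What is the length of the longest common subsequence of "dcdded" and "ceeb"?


LCS of "dcdded" and "ceeb"
DP table:
           c    e    e    b
      0    0    0    0    0
  d   0    0    0    0    0
  c   0    1    1    1    1
  d   0    1    1    1    1
  d   0    1    1    1    1
  e   0    1    2    2    2
  d   0    1    2    2    2
LCS length = dp[6][4] = 2

2


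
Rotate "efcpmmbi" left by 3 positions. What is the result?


Input: "efcpmmbi", rotate left by 3
First 3 characters: "efc"
Remaining characters: "pmmbi"
Concatenate remaining + first: "pmmbi" + "efc" = "pmmbiefc"

pmmbiefc


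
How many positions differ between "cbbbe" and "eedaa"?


Comparing "cbbbe" and "eedaa" position by position:
  Position 0: 'c' vs 'e' => DIFFER
  Position 1: 'b' vs 'e' => DIFFER
  Position 2: 'b' vs 'd' => DIFFER
  Position 3: 'b' vs 'a' => DIFFER
  Position 4: 'e' vs 'a' => DIFFER
Positions that differ: 5

5


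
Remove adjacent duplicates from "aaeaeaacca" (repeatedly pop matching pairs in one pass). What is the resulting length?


Input: aaeaeaacca
Stack-based adjacent duplicate removal:
  Read 'a': push. Stack: a
  Read 'a': matches stack top 'a' => pop. Stack: (empty)
  Read 'e': push. Stack: e
  Read 'a': push. Stack: ea
  Read 'e': push. Stack: eae
  Read 'a': push. Stack: eaea
  Read 'a': matches stack top 'a' => pop. Stack: eae
  Read 'c': push. Stack: eaec
  Read 'c': matches stack top 'c' => pop. Stack: eae
  Read 'a': push. Stack: eaea
Final stack: "eaea" (length 4)

4


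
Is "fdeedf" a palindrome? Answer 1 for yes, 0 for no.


Input: fdeedf
Reversed: fdeedf
  Compare pos 0 ('f') with pos 5 ('f'): match
  Compare pos 1 ('d') with pos 4 ('d'): match
  Compare pos 2 ('e') with pos 3 ('e'): match
Result: palindrome

1


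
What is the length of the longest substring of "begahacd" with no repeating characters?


Input: "begahacd"
Sliding window (track last position of each char):
  Position 0 ('b'): window [0,0] length 1 -- new best
  Position 1 ('e'): window [0,1] length 2 -- new best
  Position 2 ('g'): window [0,2] length 3 -- new best
  Position 3 ('a'): window [0,3] length 4 -- new best
  Position 4 ('h'): window [0,4] length 5 -- new best
  Position 5 ('a'): repeat (last at 3), move window start to 4
  Position 5 ('a'): window [4,5] length 2
  Position 6 ('c'): window [4,6] length 3
  Position 7 ('d'): window [4,7] length 4
Longest substring with no repeats: "begah" with length 5

5


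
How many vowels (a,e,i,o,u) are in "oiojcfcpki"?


Input: oiojcfcpki
Checking each character:
  'o' at position 0: vowel (running total: 1)
  'i' at position 1: vowel (running total: 2)
  'o' at position 2: vowel (running total: 3)
  'j' at position 3: consonant
  'c' at position 4: consonant
  'f' at position 5: consonant
  'c' at position 6: consonant
  'p' at position 7: consonant
  'k' at position 8: consonant
  'i' at position 9: vowel (running total: 4)
Total vowels: 4

4


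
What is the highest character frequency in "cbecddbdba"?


Input: cbecddbdba
Character counts:
  'a': 1
  'b': 3
  'c': 2
  'd': 3
  'e': 1
Maximum frequency: 3

3


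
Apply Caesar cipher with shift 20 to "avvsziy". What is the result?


Caesar cipher: shift "avvsziy" by 20
  'a' (pos 0) + 20 = pos 20 = 'u'
  'v' (pos 21) + 20 = pos 15 = 'p'
  'v' (pos 21) + 20 = pos 15 = 'p'
  's' (pos 18) + 20 = pos 12 = 'm'
  'z' (pos 25) + 20 = pos 19 = 't'
  'i' (pos 8) + 20 = pos 2 = 'c'
  'y' (pos 24) + 20 = pos 18 = 's'
Result: uppmtcs

uppmtcs


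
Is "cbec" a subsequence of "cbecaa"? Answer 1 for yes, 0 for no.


Check if "cbec" is a subsequence of "cbecaa"
Greedy scan:
  Position 0 ('c'): matches sub[0] = 'c'
  Position 1 ('b'): matches sub[1] = 'b'
  Position 2 ('e'): matches sub[2] = 'e'
  Position 3 ('c'): matches sub[3] = 'c'
  Position 4 ('a'): no match needed
  Position 5 ('a'): no match needed
All 4 characters matched => is a subsequence

1


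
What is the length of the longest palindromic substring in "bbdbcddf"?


Input: "bbdbcddf"
Checking substrings for palindromes:
  [1:4] "bdb" (len 3) => palindrome
  [0:2] "bb" (len 2) => palindrome
  [5:7] "dd" (len 2) => palindrome
Longest palindromic substring: "bdb" with length 3

3


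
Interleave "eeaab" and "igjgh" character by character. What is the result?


Interleaving "eeaab" and "igjgh":
  Position 0: 'e' from first, 'i' from second => "ei"
  Position 1: 'e' from first, 'g' from second => "eg"
  Position 2: 'a' from first, 'j' from second => "aj"
  Position 3: 'a' from first, 'g' from second => "ag"
  Position 4: 'b' from first, 'h' from second => "bh"
Result: eiegajagbh

eiegajagbh


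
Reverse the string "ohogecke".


Input: ohogecke
Reading characters right to left:
  Position 7: 'e'
  Position 6: 'k'
  Position 5: 'c'
  Position 4: 'e'
  Position 3: 'g'
  Position 2: 'o'
  Position 1: 'h'
  Position 0: 'o'
Reversed: ekcegoho

ekcegoho


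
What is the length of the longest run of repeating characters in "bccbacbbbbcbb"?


Input: "bccbacbbbbcbb"
Scanning for longest run:
  Position 1 ('c'): new char, reset run to 1
  Position 2 ('c'): continues run of 'c', length=2
  Position 3 ('b'): new char, reset run to 1
  Position 4 ('a'): new char, reset run to 1
  Position 5 ('c'): new char, reset run to 1
  Position 6 ('b'): new char, reset run to 1
  Position 7 ('b'): continues run of 'b', length=2
  Position 8 ('b'): continues run of 'b', length=3
  Position 9 ('b'): continues run of 'b', length=4
  Position 10 ('c'): new char, reset run to 1
  Position 11 ('b'): new char, reset run to 1
  Position 12 ('b'): continues run of 'b', length=2
Longest run: 'b' with length 4

4


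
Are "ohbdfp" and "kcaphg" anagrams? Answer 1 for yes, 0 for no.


Strings: "ohbdfp", "kcaphg"
Sorted first:  bdfhop
Sorted second: acghkp
Differ at position 0: 'b' vs 'a' => not anagrams

0


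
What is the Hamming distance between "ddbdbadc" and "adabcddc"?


Comparing "ddbdbadc" and "adabcddc" position by position:
  Position 0: 'd' vs 'a' => differ
  Position 1: 'd' vs 'd' => same
  Position 2: 'b' vs 'a' => differ
  Position 3: 'd' vs 'b' => differ
  Position 4: 'b' vs 'c' => differ
  Position 5: 'a' vs 'd' => differ
  Position 6: 'd' vs 'd' => same
  Position 7: 'c' vs 'c' => same
Total differences (Hamming distance): 5

5


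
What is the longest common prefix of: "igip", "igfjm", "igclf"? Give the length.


Words: igip, igfjm, igclf
  Position 0: all 'i' => match
  Position 1: all 'g' => match
  Position 2: ('i', 'f', 'c') => mismatch, stop
LCP = "ig" (length 2)

2


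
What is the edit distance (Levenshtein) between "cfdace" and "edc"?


Computing edit distance: "cfdace" -> "edc"
DP table:
           e    d    c
      0    1    2    3
  c   1    1    2    2
  f   2    2    2    3
  d   3    3    2    3
  a   4    4    3    3
  c   5    5    4    3
  e   6    5    5    4
Edit distance = dp[6][3] = 4

4


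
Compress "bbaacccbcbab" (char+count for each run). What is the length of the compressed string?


Input: bbaacccbcbab
Runs:
  'b' x 2 => "b2"
  'a' x 2 => "a2"
  'c' x 3 => "c3"
  'b' x 1 => "b1"
  'c' x 1 => "c1"
  'b' x 1 => "b1"
  'a' x 1 => "a1"
  'b' x 1 => "b1"
Compressed: "b2a2c3b1c1b1a1b1"
Compressed length: 16

16


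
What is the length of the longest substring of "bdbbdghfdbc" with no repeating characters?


Input: "bdbbdghfdbc"
Sliding window (track last position of each char):
  Position 0 ('b'): window [0,0] length 1 -- new best
  Position 1 ('d'): window [0,1] length 2 -- new best
  Position 2 ('b'): repeat (last at 0), move window start to 1
  Position 2 ('b'): window [1,2] length 2
  Position 3 ('b'): repeat (last at 2), move window start to 3
  Position 3 ('b'): window [3,3] length 1
  Position 4 ('d'): window [3,4] length 2
  Position 5 ('g'): window [3,5] length 3 -- new best
  Position 6 ('h'): window [3,6] length 4 -- new best
  Position 7 ('f'): window [3,7] length 5 -- new best
  Position 8 ('d'): repeat (last at 4), move window start to 5
  Position 8 ('d'): window [5,8] length 4
  Position 9 ('b'): window [5,9] length 5
  Position 10 ('c'): window [5,10] length 6 -- new best
Longest substring with no repeats: "ghfdbc" with length 6

6


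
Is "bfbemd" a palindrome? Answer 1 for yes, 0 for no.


Input: bfbemd
Reversed: dmebfb
  Compare pos 0 ('b') with pos 5 ('d'): MISMATCH
  Compare pos 1 ('f') with pos 4 ('m'): MISMATCH
  Compare pos 2 ('b') with pos 3 ('e'): MISMATCH
Result: not a palindrome

0


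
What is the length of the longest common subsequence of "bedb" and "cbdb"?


LCS of "bedb" and "cbdb"
DP table:
           c    b    d    b
      0    0    0    0    0
  b   0    0    1    1    1
  e   0    0    1    1    1
  d   0    0    1    2    2
  b   0    0    1    2    3
LCS length = dp[4][4] = 3

3


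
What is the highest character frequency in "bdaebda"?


Input: bdaebda
Character counts:
  'a': 2
  'b': 2
  'd': 2
  'e': 1
Maximum frequency: 2

2


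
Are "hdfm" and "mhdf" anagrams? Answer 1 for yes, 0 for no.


Strings: "hdfm", "mhdf"
Sorted first:  dfhm
Sorted second: dfhm
Sorted forms match => anagrams

1


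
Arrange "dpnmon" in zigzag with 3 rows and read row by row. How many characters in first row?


Zigzag "dpnmon" into 3 rows:
Placing characters:
  'd' => row 0
  'p' => row 1
  'n' => row 2
  'm' => row 1
  'o' => row 0
  'n' => row 1
Rows:
  Row 0: "do"
  Row 1: "pmn"
  Row 2: "n"
First row length: 2

2


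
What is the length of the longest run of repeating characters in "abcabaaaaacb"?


Input: "abcabaaaaacb"
Scanning for longest run:
  Position 1 ('b'): new char, reset run to 1
  Position 2 ('c'): new char, reset run to 1
  Position 3 ('a'): new char, reset run to 1
  Position 4 ('b'): new char, reset run to 1
  Position 5 ('a'): new char, reset run to 1
  Position 6 ('a'): continues run of 'a', length=2
  Position 7 ('a'): continues run of 'a', length=3
  Position 8 ('a'): continues run of 'a', length=4
  Position 9 ('a'): continues run of 'a', length=5
  Position 10 ('c'): new char, reset run to 1
  Position 11 ('b'): new char, reset run to 1
Longest run: 'a' with length 5

5


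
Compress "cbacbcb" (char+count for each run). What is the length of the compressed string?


Input: cbacbcb
Runs:
  'c' x 1 => "c1"
  'b' x 1 => "b1"
  'a' x 1 => "a1"
  'c' x 1 => "c1"
  'b' x 1 => "b1"
  'c' x 1 => "c1"
  'b' x 1 => "b1"
Compressed: "c1b1a1c1b1c1b1"
Compressed length: 14

14


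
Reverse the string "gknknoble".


Input: gknknoble
Reading characters right to left:
  Position 8: 'e'
  Position 7: 'l'
  Position 6: 'b'
  Position 5: 'o'
  Position 4: 'n'
  Position 3: 'k'
  Position 2: 'n'
  Position 1: 'k'
  Position 0: 'g'
Reversed: elbonknkg

elbonknkg


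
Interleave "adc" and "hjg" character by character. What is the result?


Interleaving "adc" and "hjg":
  Position 0: 'a' from first, 'h' from second => "ah"
  Position 1: 'd' from first, 'j' from second => "dj"
  Position 2: 'c' from first, 'g' from second => "cg"
Result: ahdjcg

ahdjcg


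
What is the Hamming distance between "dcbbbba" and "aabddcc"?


Comparing "dcbbbba" and "aabddcc" position by position:
  Position 0: 'd' vs 'a' => differ
  Position 1: 'c' vs 'a' => differ
  Position 2: 'b' vs 'b' => same
  Position 3: 'b' vs 'd' => differ
  Position 4: 'b' vs 'd' => differ
  Position 5: 'b' vs 'c' => differ
  Position 6: 'a' vs 'c' => differ
Total differences (Hamming distance): 6

6


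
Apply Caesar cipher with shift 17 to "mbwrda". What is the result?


Caesar cipher: shift "mbwrda" by 17
  'm' (pos 12) + 17 = pos 3 = 'd'
  'b' (pos 1) + 17 = pos 18 = 's'
  'w' (pos 22) + 17 = pos 13 = 'n'
  'r' (pos 17) + 17 = pos 8 = 'i'
  'd' (pos 3) + 17 = pos 20 = 'u'
  'a' (pos 0) + 17 = pos 17 = 'r'
Result: dsniur

dsniur


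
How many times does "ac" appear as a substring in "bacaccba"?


Searching for "ac" in "bacaccba"
Scanning each position:
  Position 0: "ba" => no
  Position 1: "ac" => MATCH
  Position 2: "ca" => no
  Position 3: "ac" => MATCH
  Position 4: "cc" => no
  Position 5: "cb" => no
  Position 6: "ba" => no
Total occurrences: 2

2


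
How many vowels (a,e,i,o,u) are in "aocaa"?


Input: aocaa
Checking each character:
  'a' at position 0: vowel (running total: 1)
  'o' at position 1: vowel (running total: 2)
  'c' at position 2: consonant
  'a' at position 3: vowel (running total: 3)
  'a' at position 4: vowel (running total: 4)
Total vowels: 4

4


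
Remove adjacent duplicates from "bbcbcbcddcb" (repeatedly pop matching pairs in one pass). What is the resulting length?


Input: bbcbcbcddcb
Stack-based adjacent duplicate removal:
  Read 'b': push. Stack: b
  Read 'b': matches stack top 'b' => pop. Stack: (empty)
  Read 'c': push. Stack: c
  Read 'b': push. Stack: cb
  Read 'c': push. Stack: cbc
  Read 'b': push. Stack: cbcb
  Read 'c': push. Stack: cbcbc
  Read 'd': push. Stack: cbcbcd
  Read 'd': matches stack top 'd' => pop. Stack: cbcbc
  Read 'c': matches stack top 'c' => pop. Stack: cbcb
  Read 'b': matches stack top 'b' => pop. Stack: cbc
Final stack: "cbc" (length 3)

3
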